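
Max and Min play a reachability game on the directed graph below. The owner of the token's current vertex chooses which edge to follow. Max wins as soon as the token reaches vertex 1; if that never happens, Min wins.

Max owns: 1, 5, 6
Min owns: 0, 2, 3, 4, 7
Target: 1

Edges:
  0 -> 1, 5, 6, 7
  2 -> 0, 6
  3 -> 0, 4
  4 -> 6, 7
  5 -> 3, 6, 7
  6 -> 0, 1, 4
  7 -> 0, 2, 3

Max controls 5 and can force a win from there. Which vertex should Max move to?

6

A0 = {1}
A1: add {6} — 6 (Max) has 6→1.
A2: add {5} — 5 (Max) has 5→6.
A3 = A2; e.g. 0 (Min) can still go to 7. Fixed point.
From 5, successor 6 is in the attractor (rank 1); the other successors 3, 7 are not.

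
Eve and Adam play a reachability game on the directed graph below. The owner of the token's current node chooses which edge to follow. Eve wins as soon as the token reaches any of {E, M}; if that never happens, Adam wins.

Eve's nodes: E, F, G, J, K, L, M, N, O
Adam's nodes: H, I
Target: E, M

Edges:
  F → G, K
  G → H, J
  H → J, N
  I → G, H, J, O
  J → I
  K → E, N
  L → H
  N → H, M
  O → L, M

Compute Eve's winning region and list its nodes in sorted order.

E, F, K, M, N, O

A0 = {E, M}
A1: add {K, N, O} — K (Eve) has K→E; N (Eve) has N→M; O (Eve) has O→M.
A2: add {F} — F (Eve) has F→K.
A3 = A2; e.g. G (Eve) has no edge into A2. Fixed point.
Eve's winning region = {E, F, K, M, N, O}.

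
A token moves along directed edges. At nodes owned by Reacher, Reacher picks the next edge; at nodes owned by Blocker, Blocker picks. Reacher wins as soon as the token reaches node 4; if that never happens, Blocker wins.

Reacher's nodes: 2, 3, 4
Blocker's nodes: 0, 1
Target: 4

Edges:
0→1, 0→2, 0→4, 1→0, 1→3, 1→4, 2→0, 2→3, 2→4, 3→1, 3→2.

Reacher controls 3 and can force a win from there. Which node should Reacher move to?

A0 = {4}
A1: add {2} — 2 (Reacher) has 2→4.
A2: add {3} — 3 (Reacher) has 3→2.
A3 = A2; e.g. 0 (Blocker) can still go to 1. Fixed point.
From 3, successor 2 is in the attractor (rank 1); the other successor 1 is not.

2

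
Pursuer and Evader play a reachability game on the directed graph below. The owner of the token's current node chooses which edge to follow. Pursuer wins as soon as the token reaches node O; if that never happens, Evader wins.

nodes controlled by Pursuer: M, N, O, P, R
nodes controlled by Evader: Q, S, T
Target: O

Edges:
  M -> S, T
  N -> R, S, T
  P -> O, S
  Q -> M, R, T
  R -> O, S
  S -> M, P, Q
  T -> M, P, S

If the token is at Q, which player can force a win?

Evader

A0 = {O}
A1: add {P, R} — P (Pursuer) has P→O; R (Pursuer) has R→O.
A2: add {N} — N (Pursuer) has N→R.
A3 = A2; e.g. M (Pursuer) has no edge into A2. Fixed point.
Q never enters the attractor, so Evader can avoid the target forever.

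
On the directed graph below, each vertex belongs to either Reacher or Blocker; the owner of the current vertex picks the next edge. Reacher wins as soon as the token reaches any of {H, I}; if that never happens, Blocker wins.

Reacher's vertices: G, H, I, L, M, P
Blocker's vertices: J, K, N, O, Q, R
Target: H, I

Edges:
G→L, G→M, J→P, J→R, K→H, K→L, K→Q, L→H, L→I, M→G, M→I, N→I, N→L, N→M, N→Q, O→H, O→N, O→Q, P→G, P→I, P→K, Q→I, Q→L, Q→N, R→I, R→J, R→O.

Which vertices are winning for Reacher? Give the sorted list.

A0 = {H, I}
A1: add {L, M, P} — L (Reacher) has L→H; M (Reacher) has M→I; P (Reacher) has P→I.
A2: add {G} — G (Reacher) has G→L.
A3 = A2; e.g. J (Blocker) can still go to R. Fixed point.
Reacher's winning region = {G, H, I, L, M, P}.

G, H, I, L, M, P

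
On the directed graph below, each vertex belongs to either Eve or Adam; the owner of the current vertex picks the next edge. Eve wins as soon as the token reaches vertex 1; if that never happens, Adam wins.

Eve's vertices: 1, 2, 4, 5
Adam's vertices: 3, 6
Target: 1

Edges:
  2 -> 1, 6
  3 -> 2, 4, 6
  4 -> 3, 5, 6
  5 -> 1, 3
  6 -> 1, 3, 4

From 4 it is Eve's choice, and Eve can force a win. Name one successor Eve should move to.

5

A0 = {1}
A1: add {2, 5} — 2 (Eve) has 2→1; 5 (Eve) has 5→1.
A2: add {4} — 4 (Eve) has 4→5.
A3 = A2; e.g. 3 (Adam) can still go to 6. Fixed point.
From 4, successor 5 is in the attractor (rank 1); the other successors 3, 6 are not.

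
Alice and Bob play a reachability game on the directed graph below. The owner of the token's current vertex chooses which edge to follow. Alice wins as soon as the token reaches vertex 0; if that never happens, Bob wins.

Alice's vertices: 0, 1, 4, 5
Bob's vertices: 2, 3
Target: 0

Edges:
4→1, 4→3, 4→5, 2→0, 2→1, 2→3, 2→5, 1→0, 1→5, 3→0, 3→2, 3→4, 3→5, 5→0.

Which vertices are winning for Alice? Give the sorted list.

A0 = {0}
A1: add {1, 5} — 1 (Alice) has 1→0; 5 (Alice) has 5→0.
A2: add {4} — 4 (Alice) has 4→1.
A3 = A2; e.g. 2 (Bob) can still go to 3. Fixed point.
Alice's winning region = {0, 1, 4, 5}.

0, 1, 4, 5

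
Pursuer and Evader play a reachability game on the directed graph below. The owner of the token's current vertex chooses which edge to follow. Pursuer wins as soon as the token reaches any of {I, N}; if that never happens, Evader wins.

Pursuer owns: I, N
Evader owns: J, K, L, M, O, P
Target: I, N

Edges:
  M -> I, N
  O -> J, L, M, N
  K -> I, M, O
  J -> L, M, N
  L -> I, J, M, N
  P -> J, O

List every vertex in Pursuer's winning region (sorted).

I, M, N

A0 = {I, N}
A1: add {M} — M (Evader): all of {I, N} already in.
A2 = A1; e.g. J (Evader) can still go to L. Fixed point.
Pursuer's winning region = {I, M, N}.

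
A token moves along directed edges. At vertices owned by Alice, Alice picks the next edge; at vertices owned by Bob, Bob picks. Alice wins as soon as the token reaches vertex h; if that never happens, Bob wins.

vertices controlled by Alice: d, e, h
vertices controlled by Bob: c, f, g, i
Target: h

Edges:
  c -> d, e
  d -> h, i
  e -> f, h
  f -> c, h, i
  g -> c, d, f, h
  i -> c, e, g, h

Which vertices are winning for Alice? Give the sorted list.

c, d, e, h

A0 = {h}
A1: add {d, e} — d (Alice) has d→h; e (Alice) has e→h.
A2: add {c} — c (Bob): all of {d, e} already in.
A3 = A2; e.g. f (Bob) can still go to i. Fixed point.
Alice's winning region = {c, d, e, h}.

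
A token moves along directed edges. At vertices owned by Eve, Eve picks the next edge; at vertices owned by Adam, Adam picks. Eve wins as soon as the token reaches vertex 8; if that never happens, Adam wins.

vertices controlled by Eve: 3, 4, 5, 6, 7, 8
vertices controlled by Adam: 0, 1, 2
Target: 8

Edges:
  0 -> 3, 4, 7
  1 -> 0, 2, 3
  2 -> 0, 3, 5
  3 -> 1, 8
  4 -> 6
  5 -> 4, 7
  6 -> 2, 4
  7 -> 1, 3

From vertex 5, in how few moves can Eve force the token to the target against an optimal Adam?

3

A0 = {8}
A1: add {3} — 3 (Eve) has 3→8.
A2: add {7} — 7 (Eve) has 7→3.
A3: add {5} — 5 (Eve) has 5→7.
A4 = A3; e.g. 0 (Adam) can still go to 4. Fixed point.
5 enters the attractor at level 3, so Eve can force the target in 3 moves from there.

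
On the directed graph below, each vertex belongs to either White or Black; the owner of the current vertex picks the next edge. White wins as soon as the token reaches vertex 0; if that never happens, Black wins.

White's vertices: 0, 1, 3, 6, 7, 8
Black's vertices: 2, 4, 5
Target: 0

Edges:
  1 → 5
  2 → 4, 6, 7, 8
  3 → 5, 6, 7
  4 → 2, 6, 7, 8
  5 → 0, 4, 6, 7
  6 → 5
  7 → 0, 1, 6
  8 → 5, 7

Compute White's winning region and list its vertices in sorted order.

A0 = {0}
A1: add {7} — 7 (White) has 7→0.
A2: add {3, 8} — 3 (White) has 3→7; 8 (White) has 8→7.
A3 = A2; e.g. 1 (White) has no edge into A2. Fixed point.
White's winning region = {0, 3, 7, 8}.

0, 3, 7, 8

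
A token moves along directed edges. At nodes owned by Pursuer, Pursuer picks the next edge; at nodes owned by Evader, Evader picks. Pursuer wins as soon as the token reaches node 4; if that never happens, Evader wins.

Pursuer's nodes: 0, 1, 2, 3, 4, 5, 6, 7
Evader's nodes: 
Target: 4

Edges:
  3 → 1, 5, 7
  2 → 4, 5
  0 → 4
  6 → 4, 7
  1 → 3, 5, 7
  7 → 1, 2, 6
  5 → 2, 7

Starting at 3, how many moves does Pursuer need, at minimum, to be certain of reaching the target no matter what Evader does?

A0 = {4}
A1: add {0, 2, 6} — 0 (Pursuer) has 0→4; 2 (Pursuer) has 2→4; 6 (Pursuer) has 6→4.
A2: add {5, 7} — 5 (Pursuer) has 5→2; 7 (Pursuer) has 7→2.
A3: add {1, 3} — 1 (Pursuer) has 1→5; 3 (Pursuer) has 3→5.
A3 = all vertices. Fixed point.
3 enters the attractor at level 3, so Pursuer can force the target in 3 moves from there.

3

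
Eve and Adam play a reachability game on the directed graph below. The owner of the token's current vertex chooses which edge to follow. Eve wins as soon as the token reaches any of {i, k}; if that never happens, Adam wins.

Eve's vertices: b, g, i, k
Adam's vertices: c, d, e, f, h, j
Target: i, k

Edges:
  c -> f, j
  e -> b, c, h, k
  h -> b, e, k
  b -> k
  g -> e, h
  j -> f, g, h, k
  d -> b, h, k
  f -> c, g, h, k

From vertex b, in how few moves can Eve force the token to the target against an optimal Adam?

1

A0 = {i, k}
A1: add {b} — b (Eve) has b→k.
A2 = A1; e.g. c (Adam) can still go to f. Fixed point.
b enters the attractor at level 1, so Eve can force the target in 1 move from there.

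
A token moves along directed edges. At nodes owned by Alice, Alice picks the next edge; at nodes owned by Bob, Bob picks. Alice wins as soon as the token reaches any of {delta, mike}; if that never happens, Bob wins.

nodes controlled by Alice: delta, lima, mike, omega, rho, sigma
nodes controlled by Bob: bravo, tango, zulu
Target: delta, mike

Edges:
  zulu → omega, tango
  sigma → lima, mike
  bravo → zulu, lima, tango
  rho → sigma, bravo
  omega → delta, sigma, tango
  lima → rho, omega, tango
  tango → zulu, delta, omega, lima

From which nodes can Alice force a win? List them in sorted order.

delta, lima, mike, omega, rho, sigma

A0 = {delta, mike}
A1: add {omega, sigma} — sigma (Alice) has sigma→mike; omega (Alice) has omega→delta.
A2: add {lima, rho} — rho (Alice) has rho→sigma; lima (Alice) has lima→omega.
A3 = A2; e.g. zulu (Bob) can still go to tango. Fixed point.
Alice's winning region = {delta, lima, mike, omega, rho, sigma}.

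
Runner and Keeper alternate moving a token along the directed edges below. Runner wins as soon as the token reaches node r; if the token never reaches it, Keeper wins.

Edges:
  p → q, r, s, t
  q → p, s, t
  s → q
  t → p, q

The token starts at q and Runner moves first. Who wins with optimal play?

Track states (vertex, player-to-move).
A0 = {(r,Runner), (r,Keeper)}
A1: add {(p,Runner)}.
A2 = A1; e.g. (p,Keeper) stays out. (q,Runner) never enters ⇒ Keeper avoids the target.

Keeper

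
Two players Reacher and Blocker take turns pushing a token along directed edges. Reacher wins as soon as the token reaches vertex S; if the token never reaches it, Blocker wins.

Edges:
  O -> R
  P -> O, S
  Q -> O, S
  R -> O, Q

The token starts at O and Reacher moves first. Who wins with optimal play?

Blocker

Track states (vertex, player-to-move).
A0 = {(S,Reacher), (S,Blocker)}
A1: add {(P,Reacher), (Q,Reacher)}.
A2 = A1; e.g. (O,Reacher) stays out. (O,Reacher) never enters ⇒ Blocker avoids the target.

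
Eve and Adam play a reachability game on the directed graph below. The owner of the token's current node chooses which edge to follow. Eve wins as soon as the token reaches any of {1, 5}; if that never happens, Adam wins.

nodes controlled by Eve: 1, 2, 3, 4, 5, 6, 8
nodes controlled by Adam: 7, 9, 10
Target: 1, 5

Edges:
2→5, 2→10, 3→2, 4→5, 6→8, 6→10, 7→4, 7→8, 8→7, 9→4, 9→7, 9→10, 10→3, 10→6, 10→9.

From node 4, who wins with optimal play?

Eve

A0 = {1, 5}
A1: add {2, 4} — 2 (Eve) has 2→5; 4 (Eve) has 4→5.
4 ∈ A1, so Eve can force the target.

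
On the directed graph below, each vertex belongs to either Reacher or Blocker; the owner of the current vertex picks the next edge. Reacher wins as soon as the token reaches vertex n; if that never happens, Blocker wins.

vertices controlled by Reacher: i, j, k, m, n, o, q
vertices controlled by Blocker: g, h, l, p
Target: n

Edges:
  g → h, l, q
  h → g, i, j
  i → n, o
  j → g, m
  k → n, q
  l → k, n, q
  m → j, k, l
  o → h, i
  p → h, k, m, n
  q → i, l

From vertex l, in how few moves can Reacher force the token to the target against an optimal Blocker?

A0 = {n}
A1: add {i, k} — i (Reacher) has i→n; k (Reacher) has k→n.
A2: add {m, o, q} — m (Reacher) has m→k; o (Reacher) has o→i; q (Reacher) has q→i.
A3: add {j, l} — j (Reacher) has j→m; l (Blocker): all of {k, n, q} already in.
A4 = A3; e.g. g (Blocker) can still go to h. Fixed point.
l enters the attractor at level 3, so Reacher can force the target in 3 moves from there.

3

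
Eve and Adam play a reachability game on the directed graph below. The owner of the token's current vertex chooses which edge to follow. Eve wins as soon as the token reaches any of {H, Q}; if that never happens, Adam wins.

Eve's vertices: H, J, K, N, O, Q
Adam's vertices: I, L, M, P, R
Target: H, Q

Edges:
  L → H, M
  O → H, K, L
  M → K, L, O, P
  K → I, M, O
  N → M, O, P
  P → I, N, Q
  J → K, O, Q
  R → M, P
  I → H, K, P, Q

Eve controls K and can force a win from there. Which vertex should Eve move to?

A0 = {H, Q}
A1: add {J, O} — J (Eve) has J→Q; O (Eve) has O→H.
A2: add {K, N} — K (Eve) has K→O; N (Eve) has N→O.
A3 = A2; e.g. I (Adam) can still go to P. Fixed point.
From K, successor O is in the attractor (rank 1); the other successors I, M are not.

O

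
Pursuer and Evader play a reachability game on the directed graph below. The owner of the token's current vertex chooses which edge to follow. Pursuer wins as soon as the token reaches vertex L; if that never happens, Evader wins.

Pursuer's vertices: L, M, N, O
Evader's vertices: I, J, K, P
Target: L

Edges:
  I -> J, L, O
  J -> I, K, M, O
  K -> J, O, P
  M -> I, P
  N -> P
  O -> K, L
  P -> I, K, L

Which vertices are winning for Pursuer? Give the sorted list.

L, O

A0 = {L}
A1: add {O} — O (Pursuer) has O→L.
A2 = A1; e.g. I (Evader) can still go to J. Fixed point.
Pursuer's winning region = {L, O}.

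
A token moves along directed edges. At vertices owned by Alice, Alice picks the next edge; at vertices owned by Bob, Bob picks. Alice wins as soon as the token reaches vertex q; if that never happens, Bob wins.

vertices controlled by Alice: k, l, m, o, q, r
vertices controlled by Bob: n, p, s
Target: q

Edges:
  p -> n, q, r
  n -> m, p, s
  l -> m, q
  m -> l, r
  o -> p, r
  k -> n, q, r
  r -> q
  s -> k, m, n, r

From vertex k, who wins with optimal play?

A0 = {q}
A1: add {k, l, r} — k (Alice) has k→q; l (Alice) has l→q; r (Alice) has r→q.
k ∈ A1, so Alice can force the target.

Alice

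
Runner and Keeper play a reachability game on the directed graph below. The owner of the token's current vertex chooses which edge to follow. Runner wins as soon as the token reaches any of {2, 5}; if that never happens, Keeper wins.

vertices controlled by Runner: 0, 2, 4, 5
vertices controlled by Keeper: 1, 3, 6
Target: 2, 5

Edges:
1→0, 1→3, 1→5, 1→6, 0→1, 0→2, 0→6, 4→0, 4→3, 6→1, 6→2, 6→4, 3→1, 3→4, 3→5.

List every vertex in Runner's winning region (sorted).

0, 2, 4, 5

A0 = {2, 5}
A1: add {0} — 0 (Runner) has 0→2.
A2: add {4} — 4 (Runner) has 4→0.
A3 = A2; e.g. 1 (Keeper) can still go to 3. Fixed point.
Runner's winning region = {0, 2, 4, 5}.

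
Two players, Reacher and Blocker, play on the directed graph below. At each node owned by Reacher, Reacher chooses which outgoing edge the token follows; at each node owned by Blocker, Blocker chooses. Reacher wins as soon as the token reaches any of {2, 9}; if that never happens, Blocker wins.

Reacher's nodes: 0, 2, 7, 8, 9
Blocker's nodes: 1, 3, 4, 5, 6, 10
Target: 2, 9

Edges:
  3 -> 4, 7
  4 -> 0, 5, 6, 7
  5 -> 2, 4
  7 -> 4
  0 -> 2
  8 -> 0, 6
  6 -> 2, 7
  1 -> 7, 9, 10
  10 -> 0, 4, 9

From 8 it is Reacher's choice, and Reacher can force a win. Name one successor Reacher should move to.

0

A0 = {2, 9}
A1: add {0} — 0 (Reacher) has 0→2.
A2: add {8} — 8 (Reacher) has 8→0.
A3 = A2; e.g. 1 (Blocker) can still go to 7. Fixed point.
From 8, successor 0 is in the attractor (rank 1); the other successor 6 is not.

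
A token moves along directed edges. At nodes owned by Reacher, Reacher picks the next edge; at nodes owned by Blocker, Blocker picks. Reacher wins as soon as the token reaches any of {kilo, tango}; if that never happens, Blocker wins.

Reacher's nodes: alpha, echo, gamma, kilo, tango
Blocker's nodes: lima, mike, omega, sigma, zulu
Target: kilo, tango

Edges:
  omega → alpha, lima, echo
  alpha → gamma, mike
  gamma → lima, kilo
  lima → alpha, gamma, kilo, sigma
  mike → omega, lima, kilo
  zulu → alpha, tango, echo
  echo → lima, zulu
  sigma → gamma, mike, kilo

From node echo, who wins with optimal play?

Blocker

A0 = {kilo, tango}
A1: add {gamma} — gamma (Reacher) has gamma→kilo.
A2: add {alpha} — alpha (Reacher) has alpha→gamma.
A3 = A2; e.g. omega (Blocker) can still go to lima. Fixed point.
echo never enters the attractor, so Blocker can avoid the target forever.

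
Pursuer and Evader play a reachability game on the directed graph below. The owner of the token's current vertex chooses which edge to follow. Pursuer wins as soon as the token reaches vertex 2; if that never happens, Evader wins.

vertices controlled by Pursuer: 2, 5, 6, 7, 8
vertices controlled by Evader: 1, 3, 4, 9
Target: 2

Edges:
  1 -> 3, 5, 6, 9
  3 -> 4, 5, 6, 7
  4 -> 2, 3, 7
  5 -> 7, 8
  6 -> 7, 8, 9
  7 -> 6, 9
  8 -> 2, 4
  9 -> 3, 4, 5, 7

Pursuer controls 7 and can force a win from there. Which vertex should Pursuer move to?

6

A0 = {2}
A1: add {8} — 8 (Pursuer) has 8→2.
A2: add {5, 6} — 5 (Pursuer) has 5→8; 6 (Pursuer) has 6→8.
A3: add {7} — 7 (Pursuer) has 7→6.
A4 = A3; e.g. 1 (Evader) can still go to 3. Fixed point.
From 7, successor 6 is in the attractor (rank 2); the other successor 9 is not.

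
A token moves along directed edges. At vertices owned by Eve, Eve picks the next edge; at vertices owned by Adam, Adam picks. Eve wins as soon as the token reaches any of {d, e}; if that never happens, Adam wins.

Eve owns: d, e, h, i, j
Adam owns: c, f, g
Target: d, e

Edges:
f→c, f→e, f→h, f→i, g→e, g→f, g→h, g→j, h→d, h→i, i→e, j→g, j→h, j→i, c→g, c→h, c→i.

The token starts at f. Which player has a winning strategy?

Adam

A0 = {d, e}
A1: add {h, i} — h (Eve) has h→d; i (Eve) has i→e.
A2: add {j} — j (Eve) has j→h.
A3 = A2; e.g. c (Adam) can still go to g. Fixed point.
f never enters the attractor, so Adam can avoid the target forever.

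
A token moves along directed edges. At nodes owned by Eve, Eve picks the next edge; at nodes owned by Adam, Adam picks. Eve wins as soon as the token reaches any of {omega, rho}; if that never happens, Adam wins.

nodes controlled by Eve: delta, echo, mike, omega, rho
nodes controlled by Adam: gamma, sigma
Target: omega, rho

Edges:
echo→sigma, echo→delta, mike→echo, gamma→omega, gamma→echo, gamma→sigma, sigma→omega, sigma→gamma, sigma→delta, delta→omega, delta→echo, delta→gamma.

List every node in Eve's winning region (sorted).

delta, echo, mike, omega, rho

A0 = {omega, rho}
A1: add {delta} — delta (Eve) has delta→omega.
A2: add {echo} — echo (Eve) has echo→delta.
A3: add {mike} — mike (Eve) has mike→echo.
A4 = A3; e.g. gamma (Adam) can still go to sigma. Fixed point.
Eve's winning region = {delta, echo, mike, omega, rho}.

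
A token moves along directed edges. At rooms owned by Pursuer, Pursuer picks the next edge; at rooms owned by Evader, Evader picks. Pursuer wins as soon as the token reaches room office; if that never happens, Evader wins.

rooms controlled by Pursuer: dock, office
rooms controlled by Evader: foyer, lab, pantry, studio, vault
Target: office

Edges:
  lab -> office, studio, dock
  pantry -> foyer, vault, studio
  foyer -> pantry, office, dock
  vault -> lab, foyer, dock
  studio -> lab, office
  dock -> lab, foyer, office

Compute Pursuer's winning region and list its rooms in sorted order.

dock, office

A0 = {office}
A1: add {dock} — dock (Pursuer) has dock→office.
A2 = A1; e.g. lab (Evader) can still go to studio. Fixed point.
Pursuer's winning region = {dock, office}.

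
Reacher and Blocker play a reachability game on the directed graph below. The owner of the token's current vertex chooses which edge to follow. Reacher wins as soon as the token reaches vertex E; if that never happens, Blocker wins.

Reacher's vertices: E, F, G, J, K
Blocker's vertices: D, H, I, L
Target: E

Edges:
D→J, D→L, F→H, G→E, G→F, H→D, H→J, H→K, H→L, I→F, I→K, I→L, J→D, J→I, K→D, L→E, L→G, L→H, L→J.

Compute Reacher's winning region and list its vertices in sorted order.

A0 = {E}
A1: add {G} — G (Reacher) has G→E.
A2 = A1; e.g. D (Blocker) can still go to J. Fixed point.
Reacher's winning region = {E, G}.

E, G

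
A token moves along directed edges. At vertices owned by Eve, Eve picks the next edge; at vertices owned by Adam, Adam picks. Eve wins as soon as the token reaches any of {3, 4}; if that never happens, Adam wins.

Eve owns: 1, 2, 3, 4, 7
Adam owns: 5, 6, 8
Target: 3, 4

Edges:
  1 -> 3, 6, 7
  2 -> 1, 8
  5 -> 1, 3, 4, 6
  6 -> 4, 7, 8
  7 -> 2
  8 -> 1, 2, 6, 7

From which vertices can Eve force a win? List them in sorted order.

A0 = {3, 4}
A1: add {1} — 1 (Eve) has 1→3.
A2: add {2} — 2 (Eve) has 2→1.
A3: add {7} — 7 (Eve) has 7→2.
A4 = A3; e.g. 5 (Adam) can still go to 6. Fixed point.
Eve's winning region = {1, 2, 3, 4, 7}.

1, 2, 3, 4, 7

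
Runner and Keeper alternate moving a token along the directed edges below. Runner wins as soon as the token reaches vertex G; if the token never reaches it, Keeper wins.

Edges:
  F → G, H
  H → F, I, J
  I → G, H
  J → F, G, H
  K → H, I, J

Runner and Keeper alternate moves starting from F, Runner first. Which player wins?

Track states (vertex, player-to-move).
A0 = {(G,Runner), (G,Keeper)}
A1: add {(F,Runner), (I,Runner), (J,Runner)}.
(F,Runner) ∈ A1 ⇒ Runner forces the target.

Runner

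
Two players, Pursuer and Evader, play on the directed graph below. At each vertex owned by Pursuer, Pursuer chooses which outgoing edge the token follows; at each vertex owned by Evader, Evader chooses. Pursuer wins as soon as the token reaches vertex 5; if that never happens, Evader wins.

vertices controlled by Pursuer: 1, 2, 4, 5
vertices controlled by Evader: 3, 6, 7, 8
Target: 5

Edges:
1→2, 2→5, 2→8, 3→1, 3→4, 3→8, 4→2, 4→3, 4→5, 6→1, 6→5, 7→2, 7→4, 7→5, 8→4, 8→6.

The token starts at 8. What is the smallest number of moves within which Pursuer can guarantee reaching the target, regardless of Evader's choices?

4

A0 = {5}
A1: add {2, 4} — 2 (Pursuer) has 2→5; 4 (Pursuer) has 4→5.
A2: add {1, 7} — 1 (Pursuer) has 1→2; 7 (Evader): all of {2, 4, 5} already in.
A3: add {6} — 6 (Evader): all of {1, 5} already in.
A4: add {8} — 8 (Evader): all of {4, 6} already in.
8 enters the attractor at level 4, so Pursuer can force the target in 4 moves from there.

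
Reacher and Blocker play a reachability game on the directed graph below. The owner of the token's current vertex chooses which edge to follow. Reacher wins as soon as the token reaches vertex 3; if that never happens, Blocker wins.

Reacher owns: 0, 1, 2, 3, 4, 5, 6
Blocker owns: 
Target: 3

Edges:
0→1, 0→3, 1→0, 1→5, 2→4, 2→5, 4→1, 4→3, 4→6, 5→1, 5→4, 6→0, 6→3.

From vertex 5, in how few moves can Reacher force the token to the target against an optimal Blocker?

A0 = {3}
A1: add {0, 4, 6} — 0 (Reacher) has 0→3; 4 (Reacher) has 4→3; 6 (Reacher) has 6→3.
A2: add {1, 2, 5} — 1 (Reacher) has 1→0; 2 (Reacher) has 2→4; 5 (Reacher) has 5→4.
A2 = all vertices. Fixed point.
5 enters the attractor at level 2, so Reacher can force the target in 2 moves from there.

2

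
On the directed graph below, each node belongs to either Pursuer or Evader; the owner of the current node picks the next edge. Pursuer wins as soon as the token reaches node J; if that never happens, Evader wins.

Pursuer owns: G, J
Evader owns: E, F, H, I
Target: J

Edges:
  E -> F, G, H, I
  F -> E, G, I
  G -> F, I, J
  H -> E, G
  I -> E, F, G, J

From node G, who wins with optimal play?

Pursuer

A0 = {J}
A1: add {G} — G (Pursuer) has G→J.
A2 = A1; e.g. E (Evader) can still go to F. Fixed point.
G ∈ A1, so Pursuer can force the target.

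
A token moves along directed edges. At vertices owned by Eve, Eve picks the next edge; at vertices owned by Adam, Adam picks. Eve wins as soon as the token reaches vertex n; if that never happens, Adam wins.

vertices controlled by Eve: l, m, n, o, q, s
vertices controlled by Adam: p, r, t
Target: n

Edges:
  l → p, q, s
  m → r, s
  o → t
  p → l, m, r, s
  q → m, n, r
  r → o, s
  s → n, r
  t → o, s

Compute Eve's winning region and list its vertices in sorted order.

l, m, n, q, s

A0 = {n}
A1: add {q, s} — q (Eve) has q→n; s (Eve) has s→n.
A2: add {l, m} — l (Eve) has l→q; m (Eve) has m→s.
A3 = A2; e.g. o (Eve) has no edge into A2. Fixed point.
Eve's winning region = {l, m, n, q, s}.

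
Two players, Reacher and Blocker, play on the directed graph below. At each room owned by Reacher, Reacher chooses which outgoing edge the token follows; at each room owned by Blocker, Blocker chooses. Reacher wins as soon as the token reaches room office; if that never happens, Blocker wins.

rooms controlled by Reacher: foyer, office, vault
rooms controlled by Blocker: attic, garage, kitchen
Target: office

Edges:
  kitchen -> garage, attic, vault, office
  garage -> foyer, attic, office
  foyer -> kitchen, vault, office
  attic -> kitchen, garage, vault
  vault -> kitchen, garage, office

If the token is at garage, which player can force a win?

A0 = {office}
A1: add {foyer, vault} — foyer (Reacher) has foyer→office; vault (Reacher) has vault→office.
A2 = A1; e.g. kitchen (Blocker) can still go to garage. Fixed point.
garage never enters the attractor, so Blocker can avoid the target forever.

Blocker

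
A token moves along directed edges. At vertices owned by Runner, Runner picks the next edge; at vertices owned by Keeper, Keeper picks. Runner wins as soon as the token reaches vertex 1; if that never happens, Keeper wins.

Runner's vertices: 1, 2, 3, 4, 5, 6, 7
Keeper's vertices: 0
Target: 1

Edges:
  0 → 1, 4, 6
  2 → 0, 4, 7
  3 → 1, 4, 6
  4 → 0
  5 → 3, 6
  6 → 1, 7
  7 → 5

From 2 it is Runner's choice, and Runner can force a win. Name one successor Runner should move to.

7

A0 = {1}
A1: add {3, 6} — 3 (Runner) has 3→1; 6 (Runner) has 6→1.
A2: add {5} — 5 (Runner) has 5→3.
A3: add {7} — 7 (Runner) has 7→5.
A4: add {2} — 2 (Runner) has 2→7.
A5 = A4; e.g. 0 (Keeper) can still go to 4. Fixed point.
From 2, successor 7 is in the attractor (rank 3); the other successors 0, 4 are not.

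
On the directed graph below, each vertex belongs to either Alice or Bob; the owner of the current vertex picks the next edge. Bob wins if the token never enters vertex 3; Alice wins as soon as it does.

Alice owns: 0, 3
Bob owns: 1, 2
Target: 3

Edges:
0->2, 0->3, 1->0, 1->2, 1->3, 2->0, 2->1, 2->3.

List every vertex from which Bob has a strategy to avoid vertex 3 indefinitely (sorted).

1, 2

A0 = {3}
A1: add {0} — 0 (Alice) has 0→3.
A2 = A1; e.g. 1 (Bob) can still go to 2. Fixed point.
Alice's attractor = {0, 3}; Bob avoids the target exactly from the complement.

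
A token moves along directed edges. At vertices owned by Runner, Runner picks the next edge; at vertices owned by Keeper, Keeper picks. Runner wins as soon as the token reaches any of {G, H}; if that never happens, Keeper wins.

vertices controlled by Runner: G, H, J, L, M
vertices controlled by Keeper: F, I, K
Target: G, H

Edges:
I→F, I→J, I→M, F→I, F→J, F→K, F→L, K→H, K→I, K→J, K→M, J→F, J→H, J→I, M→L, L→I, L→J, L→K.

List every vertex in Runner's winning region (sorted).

G, H, J, L, M

A0 = {G, H}
A1: add {J} — J (Runner) has J→H.
A2: add {L} — L (Runner) has L→J.
A3: add {M} — M (Runner) has M→L.
A4 = A3; e.g. F (Keeper) can still go to I. Fixed point.
Runner's winning region = {G, H, J, L, M}.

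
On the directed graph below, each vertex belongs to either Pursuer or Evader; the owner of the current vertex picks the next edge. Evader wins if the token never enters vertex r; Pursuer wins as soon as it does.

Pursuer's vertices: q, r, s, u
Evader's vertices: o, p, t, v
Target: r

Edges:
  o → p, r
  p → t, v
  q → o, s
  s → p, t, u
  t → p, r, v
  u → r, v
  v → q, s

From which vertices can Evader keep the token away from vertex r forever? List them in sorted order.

A0 = {r}
A1: add {u} — u (Pursuer) has u→r.
A2: add {s} — s (Pursuer) has s→u.
A3: add {q} — q (Pursuer) has q→s.
A4: add {v} — v (Evader): all of {q, s} already in.
A5 = A4; e.g. o (Evader) can still go to p. Fixed point.
Pursuer's attractor = {q, r, s, u, v}; Evader avoids the target exactly from the complement.

o, p, t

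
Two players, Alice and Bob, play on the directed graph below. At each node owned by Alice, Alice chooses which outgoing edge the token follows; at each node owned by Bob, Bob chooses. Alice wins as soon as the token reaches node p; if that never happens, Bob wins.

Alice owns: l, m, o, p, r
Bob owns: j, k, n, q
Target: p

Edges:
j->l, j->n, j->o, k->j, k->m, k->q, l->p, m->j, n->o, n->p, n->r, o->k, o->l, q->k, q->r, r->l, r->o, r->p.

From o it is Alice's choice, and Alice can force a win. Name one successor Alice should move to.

A0 = {p}
A1: add {l, r} — l (Alice) has l→p; r (Alice) has r→p.
A2: add {o} — o (Alice) has o→l.
A3: add {n} — n (Bob): all of {o, p, r} already in.
A4: add {j} — j (Bob): all of {l, n, o} already in.
A5: add {m} — m (Alice) has m→j.
A6 = A5; e.g. k (Bob) can still go to q. Fixed point.
From o, successor l is in the attractor (rank 1); the other successor k is not.

l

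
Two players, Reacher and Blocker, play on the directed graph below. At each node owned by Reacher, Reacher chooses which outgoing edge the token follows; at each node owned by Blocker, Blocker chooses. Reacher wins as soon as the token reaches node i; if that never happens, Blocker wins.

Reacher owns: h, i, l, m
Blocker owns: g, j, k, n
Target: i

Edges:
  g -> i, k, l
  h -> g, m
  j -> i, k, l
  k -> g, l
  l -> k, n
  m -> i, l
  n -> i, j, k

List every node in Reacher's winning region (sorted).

A0 = {i}
A1: add {m} — m (Reacher) has m→i.
A2: add {h} — h (Reacher) has h→m.
A3 = A2; e.g. g (Blocker) can still go to k. Fixed point.
Reacher's winning region = {h, i, m}.

h, i, m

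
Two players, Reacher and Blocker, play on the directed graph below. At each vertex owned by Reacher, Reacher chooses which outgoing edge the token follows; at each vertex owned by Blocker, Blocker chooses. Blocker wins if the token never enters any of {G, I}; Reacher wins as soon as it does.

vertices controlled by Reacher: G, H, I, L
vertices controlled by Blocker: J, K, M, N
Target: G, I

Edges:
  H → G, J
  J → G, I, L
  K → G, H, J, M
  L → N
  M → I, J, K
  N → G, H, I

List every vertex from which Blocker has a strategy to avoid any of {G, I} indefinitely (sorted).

K, M

A0 = {G, I}
A1: add {H} — H (Reacher) has H→G.
A2: add {N} — N (Blocker): all of {G, H, I} already in.
A3: add {L} — L (Reacher) has L→N.
A4: add {J} — J (Blocker): all of {G, I, L} already in.
A5 = A4; e.g. K (Blocker) can still go to M. Fixed point.
Reacher's attractor = {G, H, I, J, L, N}; Blocker avoids the target exactly from the complement.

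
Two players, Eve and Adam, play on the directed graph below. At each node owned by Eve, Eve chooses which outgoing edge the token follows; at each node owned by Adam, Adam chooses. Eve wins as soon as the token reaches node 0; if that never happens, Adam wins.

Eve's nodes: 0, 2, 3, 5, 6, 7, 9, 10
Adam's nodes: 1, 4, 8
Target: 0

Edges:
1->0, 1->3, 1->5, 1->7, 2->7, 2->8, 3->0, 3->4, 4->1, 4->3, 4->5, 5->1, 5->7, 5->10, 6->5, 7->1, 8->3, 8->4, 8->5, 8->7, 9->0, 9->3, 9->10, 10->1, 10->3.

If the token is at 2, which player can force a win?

Adam

A0 = {0}
A1: add {3, 9} — 3 (Eve) has 3→0; 9 (Eve) has 9→0.
A2: add {10} — 10 (Eve) has 10→3.
A3: add {5} — 5 (Eve) has 5→10.
A4: add {6} — 6 (Eve) has 6→5.
A5 = A4; e.g. 1 (Adam) can still go to 7. Fixed point.
2 never enters the attractor, so Adam can avoid the target forever.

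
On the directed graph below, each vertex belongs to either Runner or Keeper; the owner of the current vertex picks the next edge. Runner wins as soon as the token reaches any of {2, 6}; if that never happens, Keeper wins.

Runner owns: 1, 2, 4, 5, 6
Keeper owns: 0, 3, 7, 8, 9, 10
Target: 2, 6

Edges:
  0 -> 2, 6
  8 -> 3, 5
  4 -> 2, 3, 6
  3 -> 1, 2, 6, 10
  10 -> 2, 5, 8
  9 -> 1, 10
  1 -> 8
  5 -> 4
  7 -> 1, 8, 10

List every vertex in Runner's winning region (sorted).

0, 2, 4, 5, 6

A0 = {2, 6}
A1: add {0, 4} — 0 (Keeper): all of {2, 6} already in; 4 (Runner) has 4→2.
A2: add {5} — 5 (Runner) has 5→4.
A3 = A2; e.g. 1 (Runner) has no edge into A2. Fixed point.
Runner's winning region = {0, 2, 4, 5, 6}.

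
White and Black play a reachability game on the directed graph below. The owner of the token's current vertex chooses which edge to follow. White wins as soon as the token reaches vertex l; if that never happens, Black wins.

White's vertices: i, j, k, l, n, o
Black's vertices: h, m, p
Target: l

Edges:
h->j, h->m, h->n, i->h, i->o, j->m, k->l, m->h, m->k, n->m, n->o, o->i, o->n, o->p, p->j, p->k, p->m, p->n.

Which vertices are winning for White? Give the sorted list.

k, l

A0 = {l}
A1: add {k} — k (White) has k→l.
A2 = A1; e.g. h (Black) can still go to j. Fixed point.
White's winning region = {k, l}.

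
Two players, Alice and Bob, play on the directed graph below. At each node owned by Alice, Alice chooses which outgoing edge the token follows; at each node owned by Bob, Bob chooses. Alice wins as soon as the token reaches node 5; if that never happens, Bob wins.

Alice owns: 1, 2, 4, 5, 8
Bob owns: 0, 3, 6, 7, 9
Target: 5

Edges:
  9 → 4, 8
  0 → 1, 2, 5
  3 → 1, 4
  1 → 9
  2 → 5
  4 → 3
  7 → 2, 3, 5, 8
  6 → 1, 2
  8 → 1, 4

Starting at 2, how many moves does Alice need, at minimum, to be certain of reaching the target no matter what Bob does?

1

A0 = {5}
A1: add {2} — 2 (Alice) has 2→5.
A2 = A1; e.g. 0 (Bob) can still go to 1. Fixed point.
2 enters the attractor at level 1, so Alice can force the target in 1 move from there.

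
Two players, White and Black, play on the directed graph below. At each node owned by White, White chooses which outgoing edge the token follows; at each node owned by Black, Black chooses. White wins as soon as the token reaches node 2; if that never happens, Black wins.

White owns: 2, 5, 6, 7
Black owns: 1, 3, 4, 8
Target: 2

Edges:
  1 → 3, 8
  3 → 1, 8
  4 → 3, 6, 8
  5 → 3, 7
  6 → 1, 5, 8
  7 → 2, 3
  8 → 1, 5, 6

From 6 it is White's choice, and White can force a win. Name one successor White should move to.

5

A0 = {2}
A1: add {7} — 7 (White) has 7→2.
A2: add {5} — 5 (White) has 5→7.
A3: add {6} — 6 (White) has 6→5.
A4 = A3; e.g. 1 (Black) can still go to 3. Fixed point.
From 6, successor 5 is in the attractor (rank 2); the other successors 1, 8 are not.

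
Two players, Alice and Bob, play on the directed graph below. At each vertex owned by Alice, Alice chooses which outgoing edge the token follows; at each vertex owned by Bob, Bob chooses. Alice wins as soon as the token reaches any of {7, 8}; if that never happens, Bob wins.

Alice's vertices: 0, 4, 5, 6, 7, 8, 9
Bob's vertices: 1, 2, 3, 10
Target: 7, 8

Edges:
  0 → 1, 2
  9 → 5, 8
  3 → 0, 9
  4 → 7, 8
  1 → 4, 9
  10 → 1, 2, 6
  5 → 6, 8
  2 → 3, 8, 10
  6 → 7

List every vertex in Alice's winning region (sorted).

A0 = {7, 8}
A1: add {4, 5, 6, 9} — 4 (Alice) has 4→7; 5 (Alice) has 5→8; 6 (Alice) has 6→7; 9 (Alice) has 9→8.
A2: add {1} — 1 (Bob): all of {4, 9} already in.
A3: add {0} — 0 (Alice) has 0→1.
A4: add {3} — 3 (Bob): all of {0, 9} already in.
A5 = A4; e.g. 2 (Bob) can still go to 10. Fixed point.
Alice's winning region = {0, 1, 3, 4, 5, 6, 7, 8, 9}.

0, 1, 3, 4, 5, 6, 7, 8, 9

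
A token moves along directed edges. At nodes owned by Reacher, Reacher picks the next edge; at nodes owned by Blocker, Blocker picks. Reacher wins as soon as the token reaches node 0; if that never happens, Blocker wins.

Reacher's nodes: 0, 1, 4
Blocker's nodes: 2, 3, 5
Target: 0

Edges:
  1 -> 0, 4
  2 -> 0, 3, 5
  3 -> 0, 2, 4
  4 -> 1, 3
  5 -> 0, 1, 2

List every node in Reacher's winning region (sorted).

A0 = {0}
A1: add {1} — 1 (Reacher) has 1→0.
A2: add {4} — 4 (Reacher) has 4→1.
A3 = A2; e.g. 2 (Blocker) can still go to 3. Fixed point.
Reacher's winning region = {0, 1, 4}.

0, 1, 4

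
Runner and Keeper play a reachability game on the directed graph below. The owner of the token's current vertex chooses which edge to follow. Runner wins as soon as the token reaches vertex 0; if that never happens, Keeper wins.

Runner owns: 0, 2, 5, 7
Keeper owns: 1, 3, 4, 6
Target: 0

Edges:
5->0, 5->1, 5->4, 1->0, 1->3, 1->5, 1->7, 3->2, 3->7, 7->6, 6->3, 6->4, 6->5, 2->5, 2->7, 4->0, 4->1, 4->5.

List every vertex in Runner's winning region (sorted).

A0 = {0}
A1: add {5} — 5 (Runner) has 5→0.
A2: add {2} — 2 (Runner) has 2→5.
A3 = A2; e.g. 1 (Keeper) can still go to 3. Fixed point.
Runner's winning region = {0, 2, 5}.

0, 2, 5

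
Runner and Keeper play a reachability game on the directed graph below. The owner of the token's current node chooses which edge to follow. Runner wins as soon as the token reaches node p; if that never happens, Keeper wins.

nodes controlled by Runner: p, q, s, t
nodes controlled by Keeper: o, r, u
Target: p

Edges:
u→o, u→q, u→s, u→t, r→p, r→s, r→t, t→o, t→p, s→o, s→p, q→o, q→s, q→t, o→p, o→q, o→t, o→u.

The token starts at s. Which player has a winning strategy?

Runner

A0 = {p}
A1: add {s, t} — s (Runner) has s→p; t (Runner) has t→p.
s ∈ A1, so Runner can force the target.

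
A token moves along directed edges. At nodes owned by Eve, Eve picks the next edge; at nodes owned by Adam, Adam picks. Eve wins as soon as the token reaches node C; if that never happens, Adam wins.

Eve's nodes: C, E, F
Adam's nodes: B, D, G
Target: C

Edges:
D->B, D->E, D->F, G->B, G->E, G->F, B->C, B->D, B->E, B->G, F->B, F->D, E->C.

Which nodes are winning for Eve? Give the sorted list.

C, E

A0 = {C}
A1: add {E} — E (Eve) has E→C.
A2 = A1; e.g. B (Adam) can still go to D. Fixed point.
Eve's winning region = {C, E}.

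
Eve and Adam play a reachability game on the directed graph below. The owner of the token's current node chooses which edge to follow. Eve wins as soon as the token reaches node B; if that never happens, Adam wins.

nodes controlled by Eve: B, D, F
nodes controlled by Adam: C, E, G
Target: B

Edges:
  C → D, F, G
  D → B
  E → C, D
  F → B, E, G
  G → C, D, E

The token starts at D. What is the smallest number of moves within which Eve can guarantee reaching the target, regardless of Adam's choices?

A0 = {B}
A1: add {D, F} — D (Eve) has D→B; F (Eve) has F→B.
A2 = A1; e.g. C (Adam) can still go to G. Fixed point.
D enters the attractor at level 1, so Eve can force the target in 1 move from there.

1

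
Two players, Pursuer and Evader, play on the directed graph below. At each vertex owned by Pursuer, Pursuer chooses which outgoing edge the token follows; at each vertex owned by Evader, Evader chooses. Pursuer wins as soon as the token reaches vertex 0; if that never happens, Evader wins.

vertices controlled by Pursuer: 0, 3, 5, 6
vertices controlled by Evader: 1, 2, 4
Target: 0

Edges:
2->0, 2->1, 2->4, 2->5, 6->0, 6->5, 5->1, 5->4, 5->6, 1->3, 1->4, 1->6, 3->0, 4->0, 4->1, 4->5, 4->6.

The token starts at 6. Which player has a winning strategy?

Pursuer

A0 = {0}
A1: add {3, 6} — 3 (Pursuer) has 3→0; 6 (Pursuer) has 6→0.
6 ∈ A1, so Pursuer can force the target.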